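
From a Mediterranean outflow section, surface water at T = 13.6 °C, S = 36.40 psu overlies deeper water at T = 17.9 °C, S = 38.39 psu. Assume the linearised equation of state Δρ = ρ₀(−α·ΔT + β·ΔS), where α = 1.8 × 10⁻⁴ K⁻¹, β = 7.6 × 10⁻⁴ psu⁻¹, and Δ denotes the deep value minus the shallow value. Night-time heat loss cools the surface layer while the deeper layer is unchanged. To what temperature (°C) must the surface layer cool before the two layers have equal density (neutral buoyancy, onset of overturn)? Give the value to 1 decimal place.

Neutral buoyancy requires Δρ = 0, i.e. −α(T_deep − T_surf′) + β(S_deep − S_surf) = 0.
T_surf′ = T_deep − (β/α)·ΔS = 17.9 − (7.6 × 10⁻⁴/1.8 × 10⁻⁴)·(+1.99) = 9.498 °C.
Cooling required: 13.6 − (9.498) = 4.102 °C.

9.5 °C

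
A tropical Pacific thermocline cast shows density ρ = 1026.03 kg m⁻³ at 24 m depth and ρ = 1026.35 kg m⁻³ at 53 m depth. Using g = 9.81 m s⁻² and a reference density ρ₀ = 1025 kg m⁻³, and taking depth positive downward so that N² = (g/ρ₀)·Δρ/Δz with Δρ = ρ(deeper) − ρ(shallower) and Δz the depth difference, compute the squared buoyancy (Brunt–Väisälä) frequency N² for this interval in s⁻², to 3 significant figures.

1.06 × 10⁻⁴ s⁻²

Δρ = 1026.35 − 1026.03 = 0.32 kg m⁻³ over Δz = 53 − 24 = 29 m.
N² = (9.81/1025) × (0.32/29) = 1.0561 × 10⁻⁴ s⁻² ≈ 1.06 × 10⁻⁴ s⁻².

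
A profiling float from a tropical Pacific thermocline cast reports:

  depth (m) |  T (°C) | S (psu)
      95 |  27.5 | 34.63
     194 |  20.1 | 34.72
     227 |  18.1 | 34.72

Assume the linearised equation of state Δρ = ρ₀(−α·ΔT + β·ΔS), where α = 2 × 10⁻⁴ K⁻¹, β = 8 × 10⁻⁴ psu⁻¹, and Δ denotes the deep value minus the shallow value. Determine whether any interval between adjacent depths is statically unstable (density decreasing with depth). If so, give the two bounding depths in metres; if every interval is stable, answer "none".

none

Evaluate Δρ/ρ₀ = −αΔT + βΔS across each adjacent pair:
  95–194 m: −αΔT+βΔS = −(2 × 10⁻⁴)(-7.4)+(8 × 10⁻⁴)(+0.09) = 1.6 × 10⁻³ → stable
  194–227 m: −αΔT+βΔS = −(2 × 10⁻⁴)(-2.0)+(8 × 10⁻⁴)(+0.00) = 4.0 × 10⁻⁴ → stable
Every interval has Δρ > 0: the column is stably stratified throughout.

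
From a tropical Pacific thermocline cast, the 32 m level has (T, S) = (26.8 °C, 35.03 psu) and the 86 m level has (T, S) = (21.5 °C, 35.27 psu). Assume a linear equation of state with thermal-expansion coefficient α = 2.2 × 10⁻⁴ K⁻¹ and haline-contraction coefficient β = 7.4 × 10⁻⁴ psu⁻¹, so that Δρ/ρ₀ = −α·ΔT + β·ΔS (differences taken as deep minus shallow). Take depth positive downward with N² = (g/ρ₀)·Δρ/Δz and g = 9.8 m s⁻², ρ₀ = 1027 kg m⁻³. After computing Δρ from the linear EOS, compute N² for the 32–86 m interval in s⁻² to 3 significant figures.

ΔT = -5.3 K, ΔS = +0.24 psu (deep − shallow).
Δρ/ρ₀ = −αΔT + βΔS = 1.166 × 10⁻³ + 1.776 × 10⁻⁴ = 1.3436 × 10⁻³, so Δρ ≈ 1.380 kg m⁻³.
N² = (g/ρ₀)·Δρ/Δz = g·(Δρ/ρ₀)/Δz = 9.8 × 1.3436 × 10⁻³ / 54 = 2.4384 × 10⁻⁴ s⁻² ≈ 2.44 × 10⁻⁴ s⁻².

2.44 × 10⁻⁴ s⁻²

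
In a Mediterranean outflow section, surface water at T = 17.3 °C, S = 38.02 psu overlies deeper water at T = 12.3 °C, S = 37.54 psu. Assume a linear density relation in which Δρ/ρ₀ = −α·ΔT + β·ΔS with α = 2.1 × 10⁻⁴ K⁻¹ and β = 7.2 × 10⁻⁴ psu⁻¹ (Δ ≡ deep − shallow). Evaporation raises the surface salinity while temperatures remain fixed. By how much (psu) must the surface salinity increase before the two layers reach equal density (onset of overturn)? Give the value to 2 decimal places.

0.98 psu

Neutral buoyancy requires −α(T_deep − T_surf) + β(S_deep − S_surf′) = 0.
S_surf′ = S_deep − (α/β)·ΔT = 37.54 − (2.1 × 10⁻⁴/7.2 × 10⁻⁴)·(-5.0) = 38.9983 psu.
Increase required: 38.9983 − 38.02 = 0.9783 psu.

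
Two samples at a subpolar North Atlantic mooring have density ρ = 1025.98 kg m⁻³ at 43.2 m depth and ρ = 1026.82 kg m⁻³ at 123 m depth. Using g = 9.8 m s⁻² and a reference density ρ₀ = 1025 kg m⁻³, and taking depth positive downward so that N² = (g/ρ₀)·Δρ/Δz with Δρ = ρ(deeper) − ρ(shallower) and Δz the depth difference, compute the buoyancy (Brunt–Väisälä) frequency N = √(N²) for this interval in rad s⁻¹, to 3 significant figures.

Δρ = 1026.82 − 1025.98 = 0.84 kg m⁻³ over Δz = 123 − 43.2 = 79.8 m.
N² = (9.8/1025) × (0.84/79.8) = 1.0064 × 10⁻⁴ s⁻².
N = √(1.0064 × 10⁻⁴) = 0.010032 rad s⁻¹ ≈ 0.0100 rad s⁻¹.

0.0100 rad s⁻¹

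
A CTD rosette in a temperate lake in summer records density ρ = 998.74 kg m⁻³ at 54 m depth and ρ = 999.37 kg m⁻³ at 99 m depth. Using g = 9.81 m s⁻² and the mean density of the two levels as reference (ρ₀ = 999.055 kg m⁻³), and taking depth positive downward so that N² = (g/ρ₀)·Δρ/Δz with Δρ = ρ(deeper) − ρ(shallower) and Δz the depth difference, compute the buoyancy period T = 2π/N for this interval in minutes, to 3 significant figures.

8.93 min

Δρ = 999.37 − 998.74 = 0.63 kg m⁻³ over Δz = 99 − 54 = 45 m.
N² = (9.81/999.055) × (0.63/45) = 1.3747 × 10⁻⁴ s⁻².
N = √(1.3747 × 10⁻⁴) = 0.011725 rad s⁻¹, so T = 2π/N = 535.88 s = 8.9313 min ≈ 8.93 min.
A positive N² confirms static stability across the interval.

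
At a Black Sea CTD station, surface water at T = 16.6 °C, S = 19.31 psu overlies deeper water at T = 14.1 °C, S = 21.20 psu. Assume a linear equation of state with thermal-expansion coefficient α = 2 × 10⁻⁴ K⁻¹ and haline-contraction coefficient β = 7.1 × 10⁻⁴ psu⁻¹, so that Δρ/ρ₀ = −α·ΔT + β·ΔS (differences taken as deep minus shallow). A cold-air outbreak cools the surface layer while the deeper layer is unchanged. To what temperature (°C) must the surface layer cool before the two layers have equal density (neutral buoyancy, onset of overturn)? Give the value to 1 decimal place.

7.4 °C

Neutral buoyancy requires Δρ = 0, i.e. −α(T_deep − T_surf′) + β(S_deep − S_surf) = 0.
T_surf′ = T_deep − (β/α)·ΔS = 14.1 − (7.1 × 10⁻⁴/2 × 10⁻⁴)·(+1.89) = 7.391 °C.
Cooling required: 16.6 − (7.391) = 9.209 °C.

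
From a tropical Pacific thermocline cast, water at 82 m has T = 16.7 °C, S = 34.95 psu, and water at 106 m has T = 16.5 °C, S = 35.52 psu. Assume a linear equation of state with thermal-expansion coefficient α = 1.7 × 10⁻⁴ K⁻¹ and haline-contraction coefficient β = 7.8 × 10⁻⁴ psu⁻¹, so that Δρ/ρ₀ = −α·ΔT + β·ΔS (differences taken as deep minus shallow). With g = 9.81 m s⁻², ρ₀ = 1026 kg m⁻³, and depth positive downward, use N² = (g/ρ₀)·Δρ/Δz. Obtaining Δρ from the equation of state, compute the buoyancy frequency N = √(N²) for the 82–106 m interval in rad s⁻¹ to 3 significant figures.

ΔT = -0.2 K, ΔS = +0.57 psu (deep − shallow).
Δρ/ρ₀ = −αΔT + βΔS = 3.40 × 10⁻⁵ + 4.446 × 10⁻⁴ = 4.786 × 10⁻⁴, so Δρ ≈ 0.4910 kg m⁻³.
N² = (g/ρ₀)·Δρ/Δz = g·(Δρ/ρ₀)/Δz = 9.81 × 4.786 × 10⁻⁴ / 24 = 1.9563 × 10⁻⁴ s⁻².
N = √(1.9563 × 10⁻⁴) = 0.013987 rad s⁻¹ ≈ 0.0140 rad s⁻¹.

0.0140 rad s⁻¹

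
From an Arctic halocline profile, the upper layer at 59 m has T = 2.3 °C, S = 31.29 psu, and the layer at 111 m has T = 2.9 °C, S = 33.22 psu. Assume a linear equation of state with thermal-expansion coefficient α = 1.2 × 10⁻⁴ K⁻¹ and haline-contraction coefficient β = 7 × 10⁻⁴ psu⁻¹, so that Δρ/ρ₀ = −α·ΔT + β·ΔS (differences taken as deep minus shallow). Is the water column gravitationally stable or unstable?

ΔT = 2.9 − 2.3 = +0.6 K and ΔS = 33.22 − 31.29 = +1.93 psu (deep − shallow).
−αΔT = -7.20 × 10⁻⁵; βΔS = 1.351 × 10⁻³; sum Δρ/ρ₀ = 1.279 × 10⁻³.
Δρ/ρ₀ > 0, so Δρ > 0: deeper water is denser → statically stable.

stable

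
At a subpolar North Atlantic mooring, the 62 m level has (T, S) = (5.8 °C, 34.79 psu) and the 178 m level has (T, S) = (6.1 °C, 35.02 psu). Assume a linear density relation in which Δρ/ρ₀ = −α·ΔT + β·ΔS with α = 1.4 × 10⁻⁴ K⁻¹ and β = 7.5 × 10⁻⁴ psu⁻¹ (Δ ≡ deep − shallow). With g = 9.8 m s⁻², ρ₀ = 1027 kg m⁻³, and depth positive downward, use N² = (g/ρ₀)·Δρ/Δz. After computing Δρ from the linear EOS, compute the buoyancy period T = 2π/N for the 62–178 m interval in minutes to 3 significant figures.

ΔT = +0.3 K, ΔS = +0.23 psu (deep − shallow).
Δρ/ρ₀ = −αΔT + βΔS = -4.20 × 10⁻⁵ + 1.725 × 10⁻⁴ = 1.305 × 10⁻⁴, so Δρ ≈ 0.1340 kg m⁻³.
N² = (g/ρ₀)·Δρ/Δz = g·(Δρ/ρ₀)/Δz = 9.8 × 1.305 × 10⁻⁴ / 116 = 1.1025 × 10⁻⁵ s⁻².
N = √(1.1025 × 10⁻⁵) = 3.3204 × 10⁻³ rad s⁻¹ → T = 2π/N = 1.8923 × 10³ s = 31.538 min ≈ 31.5 min.

31.5 min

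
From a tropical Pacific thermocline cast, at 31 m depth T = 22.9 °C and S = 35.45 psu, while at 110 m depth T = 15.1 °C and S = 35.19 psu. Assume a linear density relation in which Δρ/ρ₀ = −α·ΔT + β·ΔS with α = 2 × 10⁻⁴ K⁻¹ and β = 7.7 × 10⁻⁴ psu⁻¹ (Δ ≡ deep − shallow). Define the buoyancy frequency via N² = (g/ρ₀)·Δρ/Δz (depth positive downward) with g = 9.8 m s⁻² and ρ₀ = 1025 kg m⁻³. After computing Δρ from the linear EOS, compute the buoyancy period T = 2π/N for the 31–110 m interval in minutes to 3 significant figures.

ΔT = -7.8 K, ΔS = -0.26 psu (deep − shallow).
Δρ/ρ₀ = −αΔT + βΔS = 1.56 × 10⁻³ − 2.002 × 10⁻⁴ = 1.3598 × 10⁻³, so Δρ ≈ 1.394 kg m⁻³.
N² = (g/ρ₀)·Δρ/Δz = g·(Δρ/ρ₀)/Δz = 9.8 × 1.3598 × 10⁻³ / 79 = 1.6868 × 10⁻⁴ s⁻².
N = √(1.6868 × 10⁻⁴) = 0.012988 rad s⁻¹ → T = 2π/N = 483.77 s = 8.0628 min ≈ 8.06 min.

8.06 min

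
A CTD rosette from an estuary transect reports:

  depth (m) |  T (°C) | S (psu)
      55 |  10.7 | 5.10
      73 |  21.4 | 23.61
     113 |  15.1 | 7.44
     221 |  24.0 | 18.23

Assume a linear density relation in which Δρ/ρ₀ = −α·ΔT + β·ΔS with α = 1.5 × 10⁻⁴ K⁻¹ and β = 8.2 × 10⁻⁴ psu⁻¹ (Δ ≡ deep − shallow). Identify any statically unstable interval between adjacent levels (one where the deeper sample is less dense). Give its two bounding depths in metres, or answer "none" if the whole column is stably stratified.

73–113 m

Evaluate Δρ/ρ₀ = −αΔT + βΔS across each adjacent pair:
  55–73 m: −αΔT+βΔS = −(1.5 × 10⁻⁴)(+10.7)+(8.2 × 10⁻⁴)(+18.51) = 0.014 → stable
  73–113 m: −αΔT+βΔS = −(1.5 × 10⁻⁴)(-6.3)+(8.2 × 10⁻⁴)(-16.17) = -0.012 → UNSTABLE
  113–221 m: −αΔT+βΔS = −(1.5 × 10⁻⁴)(+8.9)+(8.2 × 10⁻⁴)(+10.79) = 7.5 × 10⁻³ → stable
The 73–113 m interval has Δρ < 0: lighter water underlies denser water.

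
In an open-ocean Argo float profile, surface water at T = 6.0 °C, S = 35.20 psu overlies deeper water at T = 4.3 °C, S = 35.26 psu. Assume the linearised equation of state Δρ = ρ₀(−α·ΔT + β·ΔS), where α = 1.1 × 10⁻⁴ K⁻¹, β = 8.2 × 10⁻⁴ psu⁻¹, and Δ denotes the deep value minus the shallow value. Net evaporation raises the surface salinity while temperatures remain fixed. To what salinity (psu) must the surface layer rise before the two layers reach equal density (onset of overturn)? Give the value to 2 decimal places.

Neutral buoyancy requires −α(T_deep − T_surf) + β(S_deep − S_surf′) = 0.
S_surf′ = S_deep − (α/β)·ΔT = 35.26 − (1.1 × 10⁻⁴/8.2 × 10⁻⁴)·(-1.7) = 35.4880 psu.
Increase required: 35.4880 − 35.20 = 0.2880 psu.

35.49 psu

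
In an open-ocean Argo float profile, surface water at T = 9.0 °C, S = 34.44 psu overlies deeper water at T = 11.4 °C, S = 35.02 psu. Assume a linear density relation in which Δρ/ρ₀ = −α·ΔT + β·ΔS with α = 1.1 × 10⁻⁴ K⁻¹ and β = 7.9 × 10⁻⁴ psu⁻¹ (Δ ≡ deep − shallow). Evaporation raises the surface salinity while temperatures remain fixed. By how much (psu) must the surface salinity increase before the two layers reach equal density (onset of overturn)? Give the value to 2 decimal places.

Neutral buoyancy requires −α(T_deep − T_surf) + β(S_deep − S_surf′) = 0.
S_surf′ = S_deep − (α/β)·ΔT = 35.02 − (1.1 × 10⁻⁴/7.9 × 10⁻⁴)·(+2.4) = 34.6858 psu.
Increase required: 34.6858 − 34.44 = 0.2458 psu.

0.25 psu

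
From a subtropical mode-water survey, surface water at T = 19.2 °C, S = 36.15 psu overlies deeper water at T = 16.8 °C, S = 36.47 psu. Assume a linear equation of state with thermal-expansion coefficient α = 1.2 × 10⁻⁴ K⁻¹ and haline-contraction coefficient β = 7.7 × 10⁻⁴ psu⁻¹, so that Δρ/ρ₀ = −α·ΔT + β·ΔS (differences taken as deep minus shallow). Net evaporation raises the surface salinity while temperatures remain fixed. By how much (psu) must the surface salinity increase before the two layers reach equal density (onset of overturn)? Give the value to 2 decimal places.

Neutral buoyancy requires −α(T_deep − T_surf) + β(S_deep − S_surf′) = 0.
S_surf′ = S_deep − (α/β)·ΔT = 36.47 − (1.2 × 10⁻⁴/7.7 × 10⁻⁴)·(-2.4) = 36.8440 psu.
Increase required: 36.8440 − 36.15 = 0.6940 psu.

0.69 psu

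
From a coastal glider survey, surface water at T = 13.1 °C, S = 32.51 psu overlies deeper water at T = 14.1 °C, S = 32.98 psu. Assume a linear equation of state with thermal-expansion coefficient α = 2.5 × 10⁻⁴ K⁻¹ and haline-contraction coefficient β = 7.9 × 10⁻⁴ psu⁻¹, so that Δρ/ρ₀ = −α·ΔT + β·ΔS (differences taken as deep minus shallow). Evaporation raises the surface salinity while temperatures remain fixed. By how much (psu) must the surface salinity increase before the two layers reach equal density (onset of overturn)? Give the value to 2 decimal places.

Neutral buoyancy requires −α(T_deep − T_surf) + β(S_deep − S_surf′) = 0.
S_surf′ = S_deep − (α/β)·ΔT = 32.98 − (2.5 × 10⁻⁴/7.9 × 10⁻⁴)·(+1.0) = 32.6635 psu.
Increase required: 32.6635 − 32.51 = 0.1535 psu.

0.15 psu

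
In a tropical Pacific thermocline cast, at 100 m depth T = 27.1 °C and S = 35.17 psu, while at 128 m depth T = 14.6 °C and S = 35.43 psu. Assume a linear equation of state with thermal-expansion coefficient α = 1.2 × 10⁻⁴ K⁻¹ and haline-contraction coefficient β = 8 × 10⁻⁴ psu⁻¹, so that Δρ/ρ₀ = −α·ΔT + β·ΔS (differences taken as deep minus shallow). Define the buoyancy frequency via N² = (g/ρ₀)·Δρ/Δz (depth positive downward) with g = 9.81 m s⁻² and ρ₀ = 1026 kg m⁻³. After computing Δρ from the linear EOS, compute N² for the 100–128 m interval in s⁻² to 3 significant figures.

5.98 × 10⁻⁴ s⁻²

ΔT = -12.5 K, ΔS = +0.26 psu (deep − shallow).
Δρ/ρ₀ = −αΔT + βΔS = 1.50 × 10⁻³ + 2.08 × 10⁻⁴ = 1.708 × 10⁻³, so Δρ ≈ 1.752 kg m⁻³.
N² = (g/ρ₀)·Δρ/Δz = g·(Δρ/ρ₀)/Δz = 9.81 × 1.708 × 10⁻³ / 28 = 5.9841 × 10⁻⁴ s⁻² ≈ 5.98 × 10⁻⁴ s⁻².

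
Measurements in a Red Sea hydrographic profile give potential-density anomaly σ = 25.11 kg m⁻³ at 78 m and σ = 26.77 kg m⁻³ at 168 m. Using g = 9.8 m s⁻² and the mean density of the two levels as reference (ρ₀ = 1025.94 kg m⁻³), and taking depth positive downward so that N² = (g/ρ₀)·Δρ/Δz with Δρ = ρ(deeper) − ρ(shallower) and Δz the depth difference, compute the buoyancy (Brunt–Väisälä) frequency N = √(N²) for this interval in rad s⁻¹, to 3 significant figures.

0.0133 rad s⁻¹

Δρ = 1026.77 − 1025.11 = 1.66 kg m⁻³ over Δz = 168 − 78 = 90 m.
N² = (9.8/1025.94) × (1.66/90) = 1.7619 × 10⁻⁴ s⁻².
N = √(1.7619 × 10⁻⁴) = 0.013274 rad s⁻¹ ≈ 0.0133 rad s⁻¹.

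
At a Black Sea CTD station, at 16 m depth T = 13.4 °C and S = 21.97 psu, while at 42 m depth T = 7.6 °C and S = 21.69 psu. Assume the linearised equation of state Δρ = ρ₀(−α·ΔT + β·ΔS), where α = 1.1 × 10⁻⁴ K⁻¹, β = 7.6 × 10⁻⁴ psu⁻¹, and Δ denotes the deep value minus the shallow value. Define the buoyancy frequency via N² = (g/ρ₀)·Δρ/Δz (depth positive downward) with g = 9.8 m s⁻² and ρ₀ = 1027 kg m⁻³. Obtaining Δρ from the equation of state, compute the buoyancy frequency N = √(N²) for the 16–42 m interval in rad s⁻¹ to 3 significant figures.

ΔT = -5.8 K, ΔS = -0.28 psu (deep − shallow).
Δρ/ρ₀ = −αΔT + βΔS = 6.38 × 10⁻⁴ − 2.128 × 10⁻⁴ = 4.252 × 10⁻⁴, so Δρ ≈ 0.4367 kg m⁻³.
N² = (g/ρ₀)·Δρ/Δz = g·(Δρ/ρ₀)/Δz = 9.8 × 4.252 × 10⁻⁴ / 26 = 1.6027 × 10⁻⁴ s⁻².
N = √(1.6027 × 10⁻⁴) = 0.012660 rad s⁻¹ ≈ 0.0127 rad s⁻¹.

0.0127 rad s⁻¹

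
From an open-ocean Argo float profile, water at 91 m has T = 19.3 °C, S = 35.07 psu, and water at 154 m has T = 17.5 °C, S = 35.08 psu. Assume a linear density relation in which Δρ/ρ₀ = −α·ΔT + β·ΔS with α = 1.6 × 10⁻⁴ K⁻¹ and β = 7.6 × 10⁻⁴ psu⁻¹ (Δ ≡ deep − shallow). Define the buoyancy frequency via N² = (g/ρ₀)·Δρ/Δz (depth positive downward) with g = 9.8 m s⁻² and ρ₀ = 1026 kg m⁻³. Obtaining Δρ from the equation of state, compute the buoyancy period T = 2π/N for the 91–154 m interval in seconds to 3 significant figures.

ΔT = -1.8 K, ΔS = +0.01 psu (deep − shallow).
Δρ/ρ₀ = −αΔT + βΔS = 2.88 × 10⁻⁴ + 7.60 × 10⁻⁶ = 2.956 × 10⁻⁴, so Δρ ≈ 0.3033 kg m⁻³.
N² = (g/ρ₀)·Δρ/Δz = g·(Δρ/ρ₀)/Δz = 9.8 × 2.956 × 10⁻⁴ / 63 = 4.5982 × 10⁻⁵ s⁻².
N = √(4.5982 × 10⁻⁵) = 6.7810 × 10⁻³ rad s⁻¹ → T = 2π/N = 926.59 s ≈ 927 s.

927 s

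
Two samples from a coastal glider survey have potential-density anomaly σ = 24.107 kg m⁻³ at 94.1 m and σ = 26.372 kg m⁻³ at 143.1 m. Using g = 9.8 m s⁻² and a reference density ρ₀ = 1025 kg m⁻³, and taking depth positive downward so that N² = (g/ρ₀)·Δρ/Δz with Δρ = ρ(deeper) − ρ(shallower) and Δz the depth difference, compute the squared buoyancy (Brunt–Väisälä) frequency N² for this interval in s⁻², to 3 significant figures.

Δρ = 1026.372 − 1024.107 = 2.265 kg m⁻³ over Δz = 143.1 − 94.1 = 49 m.
N² = (9.8/1025) × (2.265/49) = 4.4195 × 10⁻⁴ s⁻² ≈ 4.42 × 10⁻⁴ s⁻².
N² > 0, so the interval is statically stable.

4.42 × 10⁻⁴ s⁻²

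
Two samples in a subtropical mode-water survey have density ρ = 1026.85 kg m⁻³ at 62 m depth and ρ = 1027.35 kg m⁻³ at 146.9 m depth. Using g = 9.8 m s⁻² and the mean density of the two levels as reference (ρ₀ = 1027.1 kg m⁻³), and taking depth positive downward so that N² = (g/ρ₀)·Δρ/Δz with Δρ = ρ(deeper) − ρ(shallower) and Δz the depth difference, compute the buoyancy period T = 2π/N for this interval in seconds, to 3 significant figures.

838 s

Δρ = 1027.35 − 1026.85 = 0.50 kg m⁻³ over Δz = 146.9 − 62 = 84.9 m.
N² = (9.8/1027.1) × (0.50/84.9) = 5.6192 × 10⁻⁵ s⁻².
N = √(5.6192 × 10⁻⁵) = 7.4961 × 10⁻³ rad s⁻¹, so T = 2π/N = 838.19 s ≈ 838 s.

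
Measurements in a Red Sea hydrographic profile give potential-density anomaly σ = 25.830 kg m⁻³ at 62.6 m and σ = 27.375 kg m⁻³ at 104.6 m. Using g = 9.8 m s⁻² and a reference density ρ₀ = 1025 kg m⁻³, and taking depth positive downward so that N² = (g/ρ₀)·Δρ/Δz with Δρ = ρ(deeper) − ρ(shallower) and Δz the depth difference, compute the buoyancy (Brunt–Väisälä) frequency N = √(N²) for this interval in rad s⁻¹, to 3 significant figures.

Δρ = 1027.375 − 1025.830 = 1.545 kg m⁻³ over Δz = 104.6 − 62.6 = 42 m.
N² = (9.8/1025) × (1.545/42) = 3.5171 × 10⁻⁴ s⁻².
N = √(3.5171 × 10⁻⁴) = 0.018754 rad s⁻¹ ≈ 0.0188 rad s⁻¹.

0.0188 rad s⁻¹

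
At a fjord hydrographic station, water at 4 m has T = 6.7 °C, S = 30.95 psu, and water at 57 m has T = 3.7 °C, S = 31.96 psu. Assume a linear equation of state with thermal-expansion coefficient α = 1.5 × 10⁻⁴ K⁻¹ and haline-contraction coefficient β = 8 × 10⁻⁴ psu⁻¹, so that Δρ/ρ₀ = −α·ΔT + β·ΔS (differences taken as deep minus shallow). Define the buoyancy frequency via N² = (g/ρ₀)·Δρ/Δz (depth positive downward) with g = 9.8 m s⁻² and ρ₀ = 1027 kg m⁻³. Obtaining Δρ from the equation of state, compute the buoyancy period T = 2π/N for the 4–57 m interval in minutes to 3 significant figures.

ΔT = -3.0 K, ΔS = +1.01 psu (deep − shallow).
Δρ/ρ₀ = −αΔT + βΔS = 4.50 × 10⁻⁴ + 8.08 × 10⁻⁴ = 1.258 × 10⁻³, so Δρ ≈ 1.292 kg m⁻³.
N² = (g/ρ₀)·Δρ/Δz = g·(Δρ/ρ₀)/Δz = 9.8 × 1.258 × 10⁻³ / 53 = 2.3261 × 10⁻⁴ s⁻².
N = √(2.3261 × 10⁻⁴) = 0.015252 rad s⁻¹ → T = 2π/N = 411.96 s = 6.8660 min ≈ 6.87 min.

6.87 min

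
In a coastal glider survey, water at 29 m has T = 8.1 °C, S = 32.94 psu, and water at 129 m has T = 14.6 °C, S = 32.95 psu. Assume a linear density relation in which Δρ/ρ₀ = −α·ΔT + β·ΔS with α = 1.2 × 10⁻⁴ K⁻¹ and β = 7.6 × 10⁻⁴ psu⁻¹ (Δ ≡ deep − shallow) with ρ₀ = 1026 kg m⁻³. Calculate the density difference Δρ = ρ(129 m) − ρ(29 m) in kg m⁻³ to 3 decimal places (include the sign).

-0.792 kg m⁻³

ΔT = +6.5 K, ΔS = +0.01 psu (deep − shallow).
Δρ/ρ₀ = −(1.2 × 10⁻⁴)(+6.5) + (7.6 × 10⁻⁴)(+0.01) = -7.724 × 10⁻⁴.
Δρ = 1026 × (-7.724 × 10⁻⁴) = -0.792 kg m⁻³.
Negative Δρ: lighter below, statically unstable.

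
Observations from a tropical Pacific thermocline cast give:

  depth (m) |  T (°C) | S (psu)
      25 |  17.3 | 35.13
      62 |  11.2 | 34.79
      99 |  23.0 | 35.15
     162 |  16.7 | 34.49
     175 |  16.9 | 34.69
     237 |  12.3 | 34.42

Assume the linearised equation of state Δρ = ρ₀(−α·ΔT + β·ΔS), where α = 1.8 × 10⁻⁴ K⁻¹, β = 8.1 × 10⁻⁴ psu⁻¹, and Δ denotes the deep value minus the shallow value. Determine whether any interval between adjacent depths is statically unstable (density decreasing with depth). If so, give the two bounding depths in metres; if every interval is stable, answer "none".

Evaluate Δρ/ρ₀ = −αΔT + βΔS across each adjacent pair:
  25–62 m: −αΔT+βΔS = −(1.8 × 10⁻⁴)(-6.1)+(8.1 × 10⁻⁴)(-0.34) = 8.2 × 10⁻⁴ → stable
  62–99 m: −αΔT+βΔS = −(1.8 × 10⁻⁴)(+11.8)+(8.1 × 10⁻⁴)(+0.36) = -1.8 × 10⁻³ → UNSTABLE
  99–162 m: −αΔT+βΔS = −(1.8 × 10⁻⁴)(-6.3)+(8.1 × 10⁻⁴)(-0.66) = 6.0 × 10⁻⁴ → stable
  162–175 m: −αΔT+βΔS = −(1.8 × 10⁻⁴)(+0.2)+(8.1 × 10⁻⁴)(+0.20) = 1.3 × 10⁻⁴ → stable
  175–237 m: −αΔT+βΔS = −(1.8 × 10⁻⁴)(-4.6)+(8.1 × 10⁻⁴)(-0.27) = 6.1 × 10⁻⁴ → stable
The 62–99 m interval has Δρ < 0: lighter water underlies denser water.

62–99 m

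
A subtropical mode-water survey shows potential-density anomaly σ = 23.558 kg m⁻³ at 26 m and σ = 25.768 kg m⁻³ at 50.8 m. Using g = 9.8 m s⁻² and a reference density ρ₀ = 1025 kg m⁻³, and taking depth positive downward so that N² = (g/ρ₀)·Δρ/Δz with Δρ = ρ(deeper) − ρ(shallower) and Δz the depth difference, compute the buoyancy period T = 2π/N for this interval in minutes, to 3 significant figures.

Δρ = 1025.768 − 1023.558 = 2.210 kg m⁻³ over Δz = 50.8 − 26 = 24.8 m.
N² = (9.8/1025) × (2.210/24.8) = 8.5201 × 10⁻⁴ s⁻².
N = √(8.5201 × 10⁻⁴) = 0.029189 rad s⁻¹, so T = 2π/N = 215.26 s = 3.5877 min ≈ 3.59 min.
Since Δρ > 0 the layer is stably stratified.

3.59 min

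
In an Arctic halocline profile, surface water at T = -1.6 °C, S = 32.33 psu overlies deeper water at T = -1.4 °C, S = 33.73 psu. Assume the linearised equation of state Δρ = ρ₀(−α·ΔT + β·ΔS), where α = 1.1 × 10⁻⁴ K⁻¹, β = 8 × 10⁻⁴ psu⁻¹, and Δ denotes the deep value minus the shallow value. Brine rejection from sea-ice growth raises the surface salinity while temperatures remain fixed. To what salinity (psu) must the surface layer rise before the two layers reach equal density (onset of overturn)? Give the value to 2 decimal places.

33.70 psu

Neutral buoyancy requires −α(T_deep − T_surf) + β(S_deep − S_surf′) = 0.
S_surf′ = S_deep − (α/β)·ΔT = 33.73 − (1.1 × 10⁻⁴/8 × 10⁻⁴)·(+0.2) = 33.7025 psu.
Increase required: 33.7025 − 32.33 = 1.3725 psu.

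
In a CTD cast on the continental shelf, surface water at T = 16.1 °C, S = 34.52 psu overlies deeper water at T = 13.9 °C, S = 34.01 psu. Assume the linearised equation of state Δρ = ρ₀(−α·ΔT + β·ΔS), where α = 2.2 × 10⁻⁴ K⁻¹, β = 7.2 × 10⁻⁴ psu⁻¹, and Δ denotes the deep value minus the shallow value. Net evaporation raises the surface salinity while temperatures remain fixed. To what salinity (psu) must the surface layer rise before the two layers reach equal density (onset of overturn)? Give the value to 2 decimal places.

Neutral buoyancy requires −α(T_deep − T_surf) + β(S_deep − S_surf′) = 0.
S_surf′ = S_deep − (α/β)·ΔT = 34.01 − (2.2 × 10⁻⁴/7.2 × 10⁻⁴)·(-2.2) = 34.6822 psu.
Increase required: 34.6822 − 34.52 = 0.1622 psu.

34.68 psu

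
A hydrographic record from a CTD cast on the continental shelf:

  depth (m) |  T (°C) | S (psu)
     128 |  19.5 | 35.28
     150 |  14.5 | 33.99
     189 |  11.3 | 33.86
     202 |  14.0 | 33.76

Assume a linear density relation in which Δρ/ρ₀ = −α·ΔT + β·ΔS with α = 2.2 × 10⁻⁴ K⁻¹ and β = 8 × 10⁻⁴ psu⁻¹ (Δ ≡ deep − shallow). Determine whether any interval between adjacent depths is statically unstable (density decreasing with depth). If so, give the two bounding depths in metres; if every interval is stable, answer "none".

189–202 m

Evaluate Δρ/ρ₀ = −αΔT + βΔS across each adjacent pair:
  128–150 m: −αΔT+βΔS = −(2.2 × 10⁻⁴)(-5.0)+(8 × 10⁻⁴)(-1.29) = 6.8 × 10⁻⁵ → stable
  150–189 m: −αΔT+βΔS = −(2.2 × 10⁻⁴)(-3.2)+(8 × 10⁻⁴)(-0.13) = 6.0 × 10⁻⁴ → stable
  189–202 m: −αΔT+βΔS = −(2.2 × 10⁻⁴)(+2.7)+(8 × 10⁻⁴)(-0.10) = -6.7 × 10⁻⁴ → UNSTABLE
The 189–202 m interval has Δρ < 0: lighter water underlies denser water.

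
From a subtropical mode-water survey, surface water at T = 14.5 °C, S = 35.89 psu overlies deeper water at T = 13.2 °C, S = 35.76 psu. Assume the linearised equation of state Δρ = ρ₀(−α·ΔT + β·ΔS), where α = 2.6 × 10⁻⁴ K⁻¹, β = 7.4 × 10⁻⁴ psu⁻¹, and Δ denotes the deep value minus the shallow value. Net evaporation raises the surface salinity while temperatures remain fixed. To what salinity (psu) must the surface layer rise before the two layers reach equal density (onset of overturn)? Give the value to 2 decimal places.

36.22 psu

Neutral buoyancy requires −α(T_deep − T_surf) + β(S_deep − S_surf′) = 0.
S_surf′ = S_deep − (α/β)·ΔT = 35.76 − (2.6 × 10⁻⁴/7.4 × 10⁻⁴)·(-1.3) = 36.2168 psu.
Increase required: 36.2168 − 35.89 = 0.3268 psu.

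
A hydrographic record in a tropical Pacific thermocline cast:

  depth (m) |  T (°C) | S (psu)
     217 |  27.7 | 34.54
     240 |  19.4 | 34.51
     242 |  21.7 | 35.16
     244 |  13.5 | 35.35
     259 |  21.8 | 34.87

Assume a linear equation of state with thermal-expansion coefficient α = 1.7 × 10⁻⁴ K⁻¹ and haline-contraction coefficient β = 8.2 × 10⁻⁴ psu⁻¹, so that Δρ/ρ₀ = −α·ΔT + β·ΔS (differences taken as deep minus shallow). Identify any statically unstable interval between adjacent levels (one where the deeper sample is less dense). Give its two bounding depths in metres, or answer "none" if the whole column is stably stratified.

244–259 m

Evaluate Δρ/ρ₀ = −αΔT + βΔS across each adjacent pair:
  217–240 m: −αΔT+βΔS = −(1.7 × 10⁻⁴)(-8.3)+(8.2 × 10⁻⁴)(-0.03) = 1.4 × 10⁻³ → stable
  240–242 m: −αΔT+βΔS = −(1.7 × 10⁻⁴)(+2.3)+(8.2 × 10⁻⁴)(+0.65) = 1.4 × 10⁻⁴ → stable
  242–244 m: −αΔT+βΔS = −(1.7 × 10⁻⁴)(-8.2)+(8.2 × 10⁻⁴)(+0.19) = 1.5 × 10⁻³ → stable
  244–259 m: −αΔT+βΔS = −(1.7 × 10⁻⁴)(+8.3)+(8.2 × 10⁻⁴)(-0.48) = -1.8 × 10⁻³ → UNSTABLE
The 244–259 m interval has Δρ < 0: lighter water underlies denser water.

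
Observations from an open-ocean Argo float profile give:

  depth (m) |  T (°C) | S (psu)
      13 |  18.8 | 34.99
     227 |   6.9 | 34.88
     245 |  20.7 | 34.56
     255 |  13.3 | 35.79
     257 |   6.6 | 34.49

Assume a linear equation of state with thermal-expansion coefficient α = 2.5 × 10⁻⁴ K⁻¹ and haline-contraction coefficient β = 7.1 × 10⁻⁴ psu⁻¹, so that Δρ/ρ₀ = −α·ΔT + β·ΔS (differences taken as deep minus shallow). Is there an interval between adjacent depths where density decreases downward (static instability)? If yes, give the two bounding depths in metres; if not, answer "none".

227–245 m

Evaluate Δρ/ρ₀ = −αΔT + βΔS across each adjacent pair:
  13–227 m: −αΔT+βΔS = −(2.5 × 10⁻⁴)(-11.9)+(7.1 × 10⁻⁴)(-0.11) = 2.9 × 10⁻³ → stable
  227–245 m: −αΔT+βΔS = −(2.5 × 10⁻⁴)(+13.8)+(7.1 × 10⁻⁴)(-0.32) = -3.7 × 10⁻³ → UNSTABLE
  245–255 m: −αΔT+βΔS = −(2.5 × 10⁻⁴)(-7.4)+(7.1 × 10⁻⁴)(+1.23) = 2.7 × 10⁻³ → stable
  255–257 m: −αΔT+βΔS = −(2.5 × 10⁻⁴)(-6.7)+(7.1 × 10⁻⁴)(-1.30) = 7.5 × 10⁻⁴ → stable
The 227–245 m interval has Δρ < 0: lighter water underlies denser water.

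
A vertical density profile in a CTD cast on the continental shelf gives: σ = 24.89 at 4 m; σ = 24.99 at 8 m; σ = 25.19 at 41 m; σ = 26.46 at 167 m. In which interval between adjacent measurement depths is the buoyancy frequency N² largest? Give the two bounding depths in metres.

Compute the density gradient over each adjacent pair:
  4–8 m: Δρ/Δz = 0.10/4 = 0.025 kg m⁻⁴
  8–41 m: Δρ/Δz = 0.20/33 = 6.1 × 10⁻³ kg m⁻⁴
  41–167 m: Δρ/Δz = 1.27/126 = 0.010 kg m⁻⁴
The largest gradient is in the 4–8 m interval — the pycnocline.

4–8 m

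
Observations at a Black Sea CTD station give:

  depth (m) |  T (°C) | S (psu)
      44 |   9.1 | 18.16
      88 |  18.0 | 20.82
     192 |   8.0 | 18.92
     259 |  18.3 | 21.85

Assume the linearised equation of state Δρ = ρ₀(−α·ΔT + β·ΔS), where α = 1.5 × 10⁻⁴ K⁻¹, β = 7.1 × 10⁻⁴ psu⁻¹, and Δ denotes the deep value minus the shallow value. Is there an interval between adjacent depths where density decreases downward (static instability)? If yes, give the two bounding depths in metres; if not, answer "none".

Evaluate Δρ/ρ₀ = −αΔT + βΔS across each adjacent pair:
  44–88 m: −αΔT+βΔS = −(1.5 × 10⁻⁴)(+8.9)+(7.1 × 10⁻⁴)(+2.66) = 5.5 × 10⁻⁴ → stable
  88–192 m: −αΔT+βΔS = −(1.5 × 10⁻⁴)(-10.0)+(7.1 × 10⁻⁴)(-1.90) = 1.5 × 10⁻⁴ → stable
  192–259 m: −αΔT+βΔS = −(1.5 × 10⁻⁴)(+10.3)+(7.1 × 10⁻⁴)(+2.93) = 5.4 × 10⁻⁴ → stable
Every interval has Δρ > 0: the column is stably stratified throughout.

none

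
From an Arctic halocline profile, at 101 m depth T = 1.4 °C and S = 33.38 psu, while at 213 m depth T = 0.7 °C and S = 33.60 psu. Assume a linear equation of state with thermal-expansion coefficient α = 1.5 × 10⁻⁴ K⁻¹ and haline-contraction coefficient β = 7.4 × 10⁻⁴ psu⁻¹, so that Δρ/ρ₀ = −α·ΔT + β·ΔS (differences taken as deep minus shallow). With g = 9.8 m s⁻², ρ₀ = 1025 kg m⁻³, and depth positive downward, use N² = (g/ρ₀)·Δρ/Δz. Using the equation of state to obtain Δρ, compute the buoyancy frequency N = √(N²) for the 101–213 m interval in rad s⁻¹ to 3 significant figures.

ΔT = -0.7 K, ΔS = +0.22 psu (deep − shallow).
Δρ/ρ₀ = −αΔT + βΔS = 1.05 × 10⁻⁴ + 1.628 × 10⁻⁴ = 2.678 × 10⁻⁴, so Δρ ≈ 0.2745 kg m⁻³.
N² = (g/ρ₀)·Δρ/Δz = g·(Δρ/ρ₀)/Δz = 9.8 × 2.678 × 10⁻⁴ / 112 = 2.3432 × 10⁻⁵ s⁻².
N = √(2.3432 × 10⁻⁵) = 4.8407 × 10⁻³ rad s⁻¹ ≈ 4.84 × 10⁻³ rad s⁻¹.

4.84 × 10⁻³ rad s⁻¹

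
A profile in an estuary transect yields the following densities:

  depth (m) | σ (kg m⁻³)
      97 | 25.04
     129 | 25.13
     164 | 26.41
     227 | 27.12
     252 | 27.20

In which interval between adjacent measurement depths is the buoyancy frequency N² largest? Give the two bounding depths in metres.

129–164 m

Compute the density gradient over each adjacent pair:
  97–129 m: Δρ/Δz = 0.09/32 = 2.8 × 10⁻³ kg m⁻⁴
  129–164 m: Δρ/Δz = 1.28/35 = 0.037 kg m⁻⁴
  164–227 m: Δρ/Δz = 0.71/63 = 0.011 kg m⁻⁴
  227–252 m: Δρ/Δz = 0.08/25 = 3.2 × 10⁻³ kg m⁻⁴
The largest gradient is in the 129–164 m interval — the pycnocline.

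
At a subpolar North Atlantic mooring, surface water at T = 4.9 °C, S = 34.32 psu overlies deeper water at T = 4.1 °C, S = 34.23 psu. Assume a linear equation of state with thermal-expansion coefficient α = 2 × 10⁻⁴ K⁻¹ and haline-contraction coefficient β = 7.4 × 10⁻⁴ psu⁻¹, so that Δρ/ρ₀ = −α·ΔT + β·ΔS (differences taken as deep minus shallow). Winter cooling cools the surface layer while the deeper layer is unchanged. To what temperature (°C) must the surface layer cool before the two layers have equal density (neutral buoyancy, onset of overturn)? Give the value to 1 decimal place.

Neutral buoyancy requires Δρ = 0, i.e. −α(T_deep − T_surf′) + β(S_deep − S_surf) = 0.
T_surf′ = T_deep − (β/α)·ΔS = 4.1 − (7.4 × 10⁻⁴/2 × 10⁻⁴)·(-0.09) = 4.433 °C.
Cooling required: 4.9 − (4.433) = 0.467 °C.

4.4 °C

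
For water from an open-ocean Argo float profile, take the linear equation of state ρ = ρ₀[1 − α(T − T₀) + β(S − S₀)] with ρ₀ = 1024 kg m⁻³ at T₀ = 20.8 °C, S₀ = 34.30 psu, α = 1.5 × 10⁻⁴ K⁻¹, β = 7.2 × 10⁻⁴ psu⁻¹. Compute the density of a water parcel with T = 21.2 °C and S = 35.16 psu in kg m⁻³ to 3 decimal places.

T − T₀ = +0.4 K, S − S₀ = +0.86 psu.
Bracket = 1 − α·(+0.4) + β·(+0.86) = 1 + (5.592 × 10⁻⁴) = 1.0005592.
ρ = 1024 × 1.0005592 = 1024.573 kg m⁻³.

1024.573 kg m⁻³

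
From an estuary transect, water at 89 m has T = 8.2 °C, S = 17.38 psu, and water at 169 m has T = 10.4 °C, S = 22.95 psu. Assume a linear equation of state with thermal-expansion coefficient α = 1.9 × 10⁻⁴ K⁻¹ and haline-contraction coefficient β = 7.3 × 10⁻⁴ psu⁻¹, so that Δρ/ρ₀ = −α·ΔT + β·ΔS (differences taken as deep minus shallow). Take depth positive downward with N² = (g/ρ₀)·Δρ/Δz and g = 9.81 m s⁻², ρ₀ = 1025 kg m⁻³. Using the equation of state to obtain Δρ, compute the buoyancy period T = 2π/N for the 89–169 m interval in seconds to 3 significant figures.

297 s

ΔT = +2.2 K, ΔS = +5.57 psu (deep − shallow).
Δρ/ρ₀ = −αΔT + βΔS = -4.18 × 10⁻⁴ + 4.0661 × 10⁻³ = 3.6481 × 10⁻³, so Δρ ≈ 3.739 kg m⁻³.
N² = (g/ρ₀)·Δρ/Δz = g·(Δρ/ρ₀)/Δz = 9.81 × 3.6481 × 10⁻³ / 80 = 4.4735 × 10⁻⁴ s⁻².
N = √(4.4735 × 10⁻⁴) = 0.021151 rad s⁻¹ → T = 2π/N = 297.06 s ≈ 297 s.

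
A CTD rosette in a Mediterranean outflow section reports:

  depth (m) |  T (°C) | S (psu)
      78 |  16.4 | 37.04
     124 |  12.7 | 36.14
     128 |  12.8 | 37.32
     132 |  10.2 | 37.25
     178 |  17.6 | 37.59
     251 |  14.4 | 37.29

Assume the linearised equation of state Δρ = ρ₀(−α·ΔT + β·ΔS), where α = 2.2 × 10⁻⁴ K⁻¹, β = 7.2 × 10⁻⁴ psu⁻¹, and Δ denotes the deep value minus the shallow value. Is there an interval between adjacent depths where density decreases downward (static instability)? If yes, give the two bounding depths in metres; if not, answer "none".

Evaluate Δρ/ρ₀ = −αΔT + βΔS across each adjacent pair:
  78–124 m: −αΔT+βΔS = −(2.2 × 10⁻⁴)(-3.7)+(7.2 × 10⁻⁴)(-0.90) = 1.7 × 10⁻⁴ → stable
  124–128 m: −αΔT+βΔS = −(2.2 × 10⁻⁴)(+0.1)+(7.2 × 10⁻⁴)(+1.18) = 8.3 × 10⁻⁴ → stable
  128–132 m: −αΔT+βΔS = −(2.2 × 10⁻⁴)(-2.6)+(7.2 × 10⁻⁴)(-0.07) = 5.2 × 10⁻⁴ → stable
  132–178 m: −αΔT+βΔS = −(2.2 × 10⁻⁴)(+7.4)+(7.2 × 10⁻⁴)(+0.34) = -1.4 × 10⁻³ → UNSTABLE
  178–251 m: −αΔT+βΔS = −(2.2 × 10⁻⁴)(-3.2)+(7.2 × 10⁻⁴)(-0.30) = 4.9 × 10⁻⁴ → stable
The 132–178 m interval has Δρ < 0: lighter water underlies denser water.

132–178 m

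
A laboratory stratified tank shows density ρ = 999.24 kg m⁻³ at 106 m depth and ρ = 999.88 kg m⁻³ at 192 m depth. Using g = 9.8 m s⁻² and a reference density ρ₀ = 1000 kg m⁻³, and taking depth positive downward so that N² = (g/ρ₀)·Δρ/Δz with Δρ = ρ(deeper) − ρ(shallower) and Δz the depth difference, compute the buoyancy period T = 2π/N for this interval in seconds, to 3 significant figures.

Δρ = 999.88 − 999.24 = 0.64 kg m⁻³ over Δz = 192 − 106 = 86 m.
N² = (9.8/1000) × (0.64/86) = 7.2930 × 10⁻⁵ s⁻².
N = √(7.2930 × 10⁻⁵) = 8.5399 × 10⁻³ rad s⁻¹, so T = 2π/N = 735.74 s ≈ 736 s.
Since Δρ > 0 the layer is stably stratified.

736 s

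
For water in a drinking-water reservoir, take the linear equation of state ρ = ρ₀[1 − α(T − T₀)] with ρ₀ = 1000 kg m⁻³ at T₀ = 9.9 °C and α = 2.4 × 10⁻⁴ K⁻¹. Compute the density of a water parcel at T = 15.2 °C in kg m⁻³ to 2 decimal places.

T − T₀ = +5.3 K.
Bracket = 1 − α·(+5.3) = 1 + (-1.272 × 10⁻³) = 0.9987280.
ρ = 1000 × 0.9987280 = 998.73 kg m⁻³.

998.73 kg m⁻³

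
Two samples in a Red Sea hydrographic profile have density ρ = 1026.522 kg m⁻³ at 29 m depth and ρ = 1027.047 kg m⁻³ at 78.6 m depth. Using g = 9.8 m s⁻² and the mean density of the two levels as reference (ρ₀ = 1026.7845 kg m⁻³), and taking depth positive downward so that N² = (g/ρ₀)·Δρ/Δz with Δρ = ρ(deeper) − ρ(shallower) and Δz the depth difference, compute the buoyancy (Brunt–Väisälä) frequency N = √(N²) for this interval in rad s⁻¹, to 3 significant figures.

0.0101 rad s⁻¹

Δρ = 1027.047 − 1026.522 = 0.525 kg m⁻³ over Δz = 78.6 − 29 = 49.6 m.
N² = (9.8/1026.7845) × (0.525/49.6) = 1.0102 × 10⁻⁴ s⁻².
N = √(1.0102 × 10⁻⁴) = 0.010051 rad s⁻¹ ≈ 0.0101 rad s⁻¹.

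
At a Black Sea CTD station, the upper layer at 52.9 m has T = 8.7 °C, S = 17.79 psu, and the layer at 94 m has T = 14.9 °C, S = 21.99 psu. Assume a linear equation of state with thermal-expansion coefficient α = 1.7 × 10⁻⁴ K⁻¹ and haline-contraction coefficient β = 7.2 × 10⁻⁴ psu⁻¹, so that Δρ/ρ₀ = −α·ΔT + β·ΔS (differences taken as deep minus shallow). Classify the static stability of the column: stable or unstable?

ΔT = 14.9 − 8.7 = +6.2 K and ΔS = 21.99 − 17.79 = +4.20 psu (deep − shallow).
−αΔT = -1.054 × 10⁻³; βΔS = 3.024 × 10⁻³; sum Δρ/ρ₀ = 1.97 × 10⁻³.
Δρ/ρ₀ > 0, so Δρ > 0: deeper water is denser → statically stable.

stable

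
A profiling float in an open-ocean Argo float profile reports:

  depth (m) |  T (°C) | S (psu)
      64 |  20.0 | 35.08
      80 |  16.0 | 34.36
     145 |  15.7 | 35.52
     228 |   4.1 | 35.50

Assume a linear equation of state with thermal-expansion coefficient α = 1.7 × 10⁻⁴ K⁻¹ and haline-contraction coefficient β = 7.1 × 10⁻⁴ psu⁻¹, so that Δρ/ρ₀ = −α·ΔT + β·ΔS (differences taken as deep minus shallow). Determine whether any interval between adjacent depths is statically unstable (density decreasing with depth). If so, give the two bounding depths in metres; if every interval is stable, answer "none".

Evaluate Δρ/ρ₀ = −αΔT + βΔS across each adjacent pair:
  64–80 m: −αΔT+βΔS = −(1.7 × 10⁻⁴)(-4.0)+(7.1 × 10⁻⁴)(-0.72) = 1.7 × 10⁻⁴ → stable
  80–145 m: −αΔT+βΔS = −(1.7 × 10⁻⁴)(-0.3)+(7.1 × 10⁻⁴)(+1.16) = 8.7 × 10⁻⁴ → stable
  145–228 m: −αΔT+βΔS = −(1.7 × 10⁻⁴)(-11.6)+(7.1 × 10⁻⁴)(-0.02) = 2.0 × 10⁻³ → stable
Every interval has Δρ > 0: the column is stably stratified throughout.

none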